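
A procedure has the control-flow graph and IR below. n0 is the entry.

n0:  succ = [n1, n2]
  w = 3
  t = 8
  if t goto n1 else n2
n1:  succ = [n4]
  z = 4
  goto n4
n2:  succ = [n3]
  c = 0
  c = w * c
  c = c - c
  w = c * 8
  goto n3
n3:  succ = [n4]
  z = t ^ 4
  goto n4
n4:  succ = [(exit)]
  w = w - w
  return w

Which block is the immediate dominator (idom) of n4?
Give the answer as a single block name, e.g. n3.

idom tree: n1←n0 n2←n0 n3←n2 n4←n0
Dom at joins:
  n4: preds {n1,n3}: {n0,n1} ∩ {n0,n2,n3} = {n0}; idom=n0

idom(n4) = n0

Answer: n0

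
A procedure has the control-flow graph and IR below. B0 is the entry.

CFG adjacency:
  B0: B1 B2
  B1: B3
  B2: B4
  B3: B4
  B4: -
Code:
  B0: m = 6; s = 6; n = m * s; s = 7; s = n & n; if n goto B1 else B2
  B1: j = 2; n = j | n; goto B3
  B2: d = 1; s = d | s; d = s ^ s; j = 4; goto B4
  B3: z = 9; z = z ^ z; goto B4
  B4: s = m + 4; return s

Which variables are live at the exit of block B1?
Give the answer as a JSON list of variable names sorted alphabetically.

Answer: ["m"]

Analysis:
def/use:
  B0 def {m,n,s} use ∅
  B1 def {j,n} use {n}
  B2 def {d,j,s} use {s}
  B3 def {z} use ∅
  B4 def {s} use {m}

Live sets:
  B0 li=∅ lo={m,n,s}
  B1 li={m,n} lo={m}
  B2 li={m,s} lo={m}
  B3 li={m} lo={m}
  B4 li={m} lo=∅

live-out(B1) = ["m"]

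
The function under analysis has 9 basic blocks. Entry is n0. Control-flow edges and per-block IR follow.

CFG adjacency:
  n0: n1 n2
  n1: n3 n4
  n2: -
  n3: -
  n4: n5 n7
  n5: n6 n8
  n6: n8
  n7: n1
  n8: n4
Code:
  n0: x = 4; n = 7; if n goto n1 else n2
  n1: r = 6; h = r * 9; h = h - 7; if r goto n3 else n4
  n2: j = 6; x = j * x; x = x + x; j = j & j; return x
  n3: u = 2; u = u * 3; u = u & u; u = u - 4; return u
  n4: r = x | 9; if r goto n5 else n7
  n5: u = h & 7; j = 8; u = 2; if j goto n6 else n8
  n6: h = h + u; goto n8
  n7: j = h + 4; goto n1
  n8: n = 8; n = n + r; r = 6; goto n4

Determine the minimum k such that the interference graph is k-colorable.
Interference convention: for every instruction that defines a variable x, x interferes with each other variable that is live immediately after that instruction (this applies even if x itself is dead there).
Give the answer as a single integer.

Answer: 5

Derivation:
Per-block:
  n0: def={n,x} ue=∅
  n1: def={h,r} ue=∅
  n2: def={j,x} ue={x}
  n3: def={u} ue=∅
  n4: def={r} ue={x}
  n5: def={j,u} ue={h}
  n6: def={h} ue={h,u}
  n7: def={j} ue={h}
  n8: def={n,r} ue={r}

Live sets:
  live n0: ∅→{x}
  live n1: {x}→{h,x}
  live n2: {x}→∅
  live n3: ∅→∅
  live n4: {h,x}→{h,r,x}
  live n5: {h,r,x}→{h,r,u,x}
  live n6: {h,r,u,x}→{h,r,x}
  live n7: {h,x}→{x}
  live n8: {h,r,x}→{h,x}

Interfere edges:
  h↔{j,n,r,u,x}
  j↔{h,r,u,x}
  n↔{h,r,x}
  r↔{h,j,n,u,x}
  u↔{h,j,r,x}
  x↔{h,j,n,r,u}

Colouring:
  lower bound: {h,j,r,u,x} mutually conflict ⇒ χ ≥ 5
  5-colouring: r0={h}  r1={r}  r2={x}  r3={j,n}  r4={u}
  χ = 5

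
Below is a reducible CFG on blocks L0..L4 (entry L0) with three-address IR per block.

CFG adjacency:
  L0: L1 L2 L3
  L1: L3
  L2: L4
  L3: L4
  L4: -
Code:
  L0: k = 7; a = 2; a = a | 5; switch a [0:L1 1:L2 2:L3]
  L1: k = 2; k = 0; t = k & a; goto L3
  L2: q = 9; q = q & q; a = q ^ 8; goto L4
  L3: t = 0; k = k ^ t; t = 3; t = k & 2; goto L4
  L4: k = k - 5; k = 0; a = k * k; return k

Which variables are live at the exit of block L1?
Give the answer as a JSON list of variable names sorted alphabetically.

Answer: ["k"]

Analysis:
Per-block:
  L0 def {a,k} use ∅
  L1 def {k,t} use {a}
  L2 def {a,q} use ∅
  L3 def {k,t} use {k}
  L4 def {a,k} use {k}

Backward fixpoint:
  L0 li=∅ lo={a,k}
  L1 li={a} lo={k}
  L2 li={k} lo={k}
  L3 li={k} lo={k}
  L4 li={k} lo=∅

live-out(L1) = ["k"]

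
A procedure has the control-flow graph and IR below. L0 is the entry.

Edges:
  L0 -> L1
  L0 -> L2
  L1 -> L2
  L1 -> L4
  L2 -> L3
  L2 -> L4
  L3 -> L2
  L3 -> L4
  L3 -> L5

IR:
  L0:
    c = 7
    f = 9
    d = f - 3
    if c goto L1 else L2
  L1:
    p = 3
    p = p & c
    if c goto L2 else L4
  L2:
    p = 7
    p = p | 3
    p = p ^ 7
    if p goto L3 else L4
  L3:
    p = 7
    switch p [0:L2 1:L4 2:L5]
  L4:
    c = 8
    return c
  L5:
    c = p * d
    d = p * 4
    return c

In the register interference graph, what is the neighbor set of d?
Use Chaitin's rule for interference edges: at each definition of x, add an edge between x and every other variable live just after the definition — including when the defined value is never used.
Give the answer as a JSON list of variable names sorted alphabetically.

Answer: ["c", "p"]

Working:
Per-block:
  L0: {c,d,f} / ∅
  L1: {p} / {c}
  L2: {p} / ∅
  L3: {p} / ∅
  L4: {c} / ∅
  L5: {c,d} / {d,p}

Live sets:
  live L0: ∅→{c,d}
  live L1: {c,d}→{d}
  live L2: {d}→{d}
  live L3: {d}→{d,p}
  live L4: ∅→∅
  live L5: {d,p}→∅

Conflict graph:
  c — {d,f,p}
  d — {c,p}
  f — {c}
  p — {c,d}

N(d) = ["c", "p"]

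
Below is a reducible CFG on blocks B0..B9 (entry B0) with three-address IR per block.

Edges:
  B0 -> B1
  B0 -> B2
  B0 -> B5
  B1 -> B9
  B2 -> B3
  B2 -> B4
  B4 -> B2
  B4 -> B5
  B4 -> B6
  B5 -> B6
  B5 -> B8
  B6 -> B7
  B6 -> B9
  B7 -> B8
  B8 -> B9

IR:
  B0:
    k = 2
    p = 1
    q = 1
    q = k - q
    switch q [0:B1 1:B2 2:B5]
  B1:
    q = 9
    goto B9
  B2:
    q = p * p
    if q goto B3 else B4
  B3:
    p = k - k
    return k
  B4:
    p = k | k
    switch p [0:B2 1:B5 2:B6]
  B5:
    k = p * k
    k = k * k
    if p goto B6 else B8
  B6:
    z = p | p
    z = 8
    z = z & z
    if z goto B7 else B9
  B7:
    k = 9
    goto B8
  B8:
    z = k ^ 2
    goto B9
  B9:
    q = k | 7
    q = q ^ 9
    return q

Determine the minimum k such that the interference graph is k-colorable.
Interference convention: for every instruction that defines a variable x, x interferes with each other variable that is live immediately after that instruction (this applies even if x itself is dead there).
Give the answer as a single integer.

Block summaries:
  B0 def {k,p,q} use ∅
  B1 def {q} use ∅
  B2 def {q} use {p}
  B3 def {p} use {k}
  B4 def {p} use {k}
  B5 def {k} use {k,p}
  B6 def {z} use {p}
  B7 def {k} use ∅
  B8 def {z} use {k}
  B9 def {q} use {k}

Live sets:
  B0: in=∅ out={k,p}
  B1: in={k} out={k}
  B2: in={k,p} out={k}
  B3: in={k} out=∅
  B4: in={k} out={k,p}
  B5: in={k,p} out={k,p}
  B6: in={k,p} out={k}
  B7: in=∅ out={k}
  B8: in={k} out={k}
  B9: in={k} out=∅

Interference:
  k↔{p,q,z}
  p↔{k,q}
  q↔{k,p}
  z↔{k}

Registers:
  {k,p,q} pairwise interfere (3-clique) ⇒ χ ≥ 3
  assign k→R0 p→R1 q→R2 z→R1 — no edge inside a register ⇒ χ ≤ 3
  χ = 3

Answer: 3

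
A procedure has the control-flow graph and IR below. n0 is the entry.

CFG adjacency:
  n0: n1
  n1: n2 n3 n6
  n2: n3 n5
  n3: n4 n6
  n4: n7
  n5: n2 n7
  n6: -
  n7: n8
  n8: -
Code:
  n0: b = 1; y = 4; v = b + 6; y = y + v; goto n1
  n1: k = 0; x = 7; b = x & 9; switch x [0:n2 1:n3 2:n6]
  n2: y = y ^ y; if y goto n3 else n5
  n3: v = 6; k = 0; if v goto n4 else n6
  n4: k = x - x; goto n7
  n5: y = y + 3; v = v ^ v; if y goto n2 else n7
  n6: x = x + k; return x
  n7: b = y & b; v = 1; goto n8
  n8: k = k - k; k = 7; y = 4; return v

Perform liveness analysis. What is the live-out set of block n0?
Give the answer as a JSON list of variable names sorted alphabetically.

Per-block:
  n0 def {b,v,y} use ∅
  n1 def {b,k,x} use ∅
  n2 def {y} use {y}
  n3 def {k,v} use ∅
  n4 def {k} use {x}
  n5 def {v,y} use {v,y}
  n6 def {x} use {k,x}
  n7 def {b,v} use {b,y}
  n8 def {k,y} use {k,v}

Liveness:
  live n0: ∅→{v,y}
  live n1: {v,y}→{b,k,v,x,y}
  live n2: {b,k,v,x,y}→{b,k,v,x,y}
  live n3: {b,x,y}→{b,k,x,y}
  live n4: {b,x,y}→{b,k,y}
  live n5: {b,k,v,x,y}→{b,k,v,x,y}
  live n6: {k,x}→∅
  live n7: {b,k,y}→{k,v}
  live n8: {k,v}→∅

live-out(n0) = ["v", "y"]

Answer: ["v", "y"]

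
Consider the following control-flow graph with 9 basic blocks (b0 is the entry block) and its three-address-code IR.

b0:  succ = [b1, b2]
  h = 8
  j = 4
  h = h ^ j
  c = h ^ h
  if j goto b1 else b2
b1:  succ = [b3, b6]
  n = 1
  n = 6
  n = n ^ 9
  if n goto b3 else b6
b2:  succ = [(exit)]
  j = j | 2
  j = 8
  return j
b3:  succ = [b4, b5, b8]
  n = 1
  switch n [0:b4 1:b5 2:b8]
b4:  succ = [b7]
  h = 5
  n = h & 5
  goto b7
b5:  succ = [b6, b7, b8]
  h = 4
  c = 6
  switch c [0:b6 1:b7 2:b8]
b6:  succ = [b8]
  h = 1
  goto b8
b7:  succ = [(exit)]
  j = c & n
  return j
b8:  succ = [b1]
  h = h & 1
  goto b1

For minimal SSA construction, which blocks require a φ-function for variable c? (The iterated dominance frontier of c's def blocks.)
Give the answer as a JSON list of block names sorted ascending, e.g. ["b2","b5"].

Answer: ["b1", "b6", "b7", "b8"]

Derivation:
idom tree: b1←b0 b2←b0 b3←b1 b4←b3 b5←b3 b6←b1 b7←b3 b8←b1
Dom at joins:
  b1: preds {b0,b8}: {b0} ∩ {b0,b1,b8} = {b0}; idom=b0
  b6: preds {b1,b5}: {b0,b1} ∩ {b0,b1,b3,b5} = {b0,b1}; idom=b1
  b7: preds {b4,b5}: {b0,b1,b3,b4} ∩ {b0,b1,b3,b5} = {b0,b1,b3}; idom=b3
  b8: preds {b3,b5,b6}: {b0,b1,b3} ∩ {b0,b1,b3,b5} ∩ {b0,b1,b6} = {b0,b1}; idom=b1

DF derivation:
  join b1 pred b0: · stop@b0
  join b1 pred b8: b8→b1 stop@b0
  join b6 pred b1: · stop@b1
  join b6 pred b5: b5→b3 stop@b1
  join b7 pred b4: b4 stop@b3
  join b7 pred b5: b5 stop@b3
  join b8 pred b3: b3 stop@b1
  join b8 pred b5: b5→b3 stop@b1
  join b8 pred b6: b6 stop@b1
  b0: DF=∅
  b1: DF={b1}
  b2: DF=∅
  b3: DF={b6,b8}
  b4: DF={b7}
  b5: DF={b6,b7,b8}
  b6: DF={b8}
  b7: DF=∅
  b8: DF={b1}

φ for c: defs {b0,b5}
  DF⁺ = {b1,b6,b7,b8}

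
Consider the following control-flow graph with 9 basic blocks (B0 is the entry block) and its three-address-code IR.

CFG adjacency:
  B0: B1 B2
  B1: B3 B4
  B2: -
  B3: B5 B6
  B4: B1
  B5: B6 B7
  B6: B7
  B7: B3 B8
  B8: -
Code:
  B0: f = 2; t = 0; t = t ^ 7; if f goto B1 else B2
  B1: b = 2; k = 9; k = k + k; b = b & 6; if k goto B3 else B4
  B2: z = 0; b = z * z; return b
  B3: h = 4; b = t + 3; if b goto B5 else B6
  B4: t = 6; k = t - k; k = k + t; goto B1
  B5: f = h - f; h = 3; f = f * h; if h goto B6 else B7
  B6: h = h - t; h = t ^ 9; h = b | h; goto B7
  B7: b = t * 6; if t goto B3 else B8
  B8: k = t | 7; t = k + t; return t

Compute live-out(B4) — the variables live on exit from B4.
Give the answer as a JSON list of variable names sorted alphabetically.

Block summaries:
  B0: def={f,t} ue=∅
  B1: def={b,k} ue=∅
  B2: def={b,z} ue=∅
  B3: def={b,h} ue={t}
  B4: def={k,t} ue={k}
  B5: def={f,h} ue={f,h}
  B6: def={h} ue={b,h,t}
  B7: def={b} ue={t}
  B8: def={k,t} ue={t}

Live sets:
  B0 li=∅ lo={f,t}
  B1 li={f,t} lo={f,k,t}
  B2 li=∅ lo=∅
  B3 li={f,t} lo={b,f,h,t}
  B4 li={f,k} lo={f,t}
  B5 li={b,f,h,t} lo={b,f,h,t}
  B6 li={b,f,h,t} lo={f,t}
  B7 li={f,t} lo={f,t}
  B8 li={t} lo=∅

live-out(B4) = ["f", "t"]

Answer: ["f", "t"]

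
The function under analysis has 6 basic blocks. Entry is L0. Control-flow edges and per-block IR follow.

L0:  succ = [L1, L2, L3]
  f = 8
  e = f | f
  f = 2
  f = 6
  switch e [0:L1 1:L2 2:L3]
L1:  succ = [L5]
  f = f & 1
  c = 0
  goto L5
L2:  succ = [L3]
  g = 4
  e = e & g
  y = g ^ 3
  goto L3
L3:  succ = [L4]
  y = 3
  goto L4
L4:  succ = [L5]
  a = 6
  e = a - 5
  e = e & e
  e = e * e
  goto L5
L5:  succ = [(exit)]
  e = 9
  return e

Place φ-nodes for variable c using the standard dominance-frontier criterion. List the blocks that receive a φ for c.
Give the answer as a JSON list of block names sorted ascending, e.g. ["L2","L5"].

Answer: ["L5"]

Analysis:
idom tree: L1←L0 L2←L0 L3←L0 L4←L3 L5←L0
Join-block Dom:
  L3: preds {L0,L2}: {L0} ∩ {L0,L2} = {L0}; idom=L0
  L5: preds {L1,L4}: {L0,L1} ∩ {L0,L3,L4} = {L0}; idom=L0

DF derivation:
  join L3 pred L0: · stop@L0
  join L3 pred L2: L2 stop@L0
  join L5 pred L1: L1 stop@L0
  join L5 pred L4: L4→L3 stop@L0
  DF(L0)=∅
  DF(L1)={L5}
  DF(L2)={L3}
  DF(L3)={L5}
  DF(L4)={L5}
  DF(L5)=∅

φ for c: defs {L1}
  DF⁺ = {L5}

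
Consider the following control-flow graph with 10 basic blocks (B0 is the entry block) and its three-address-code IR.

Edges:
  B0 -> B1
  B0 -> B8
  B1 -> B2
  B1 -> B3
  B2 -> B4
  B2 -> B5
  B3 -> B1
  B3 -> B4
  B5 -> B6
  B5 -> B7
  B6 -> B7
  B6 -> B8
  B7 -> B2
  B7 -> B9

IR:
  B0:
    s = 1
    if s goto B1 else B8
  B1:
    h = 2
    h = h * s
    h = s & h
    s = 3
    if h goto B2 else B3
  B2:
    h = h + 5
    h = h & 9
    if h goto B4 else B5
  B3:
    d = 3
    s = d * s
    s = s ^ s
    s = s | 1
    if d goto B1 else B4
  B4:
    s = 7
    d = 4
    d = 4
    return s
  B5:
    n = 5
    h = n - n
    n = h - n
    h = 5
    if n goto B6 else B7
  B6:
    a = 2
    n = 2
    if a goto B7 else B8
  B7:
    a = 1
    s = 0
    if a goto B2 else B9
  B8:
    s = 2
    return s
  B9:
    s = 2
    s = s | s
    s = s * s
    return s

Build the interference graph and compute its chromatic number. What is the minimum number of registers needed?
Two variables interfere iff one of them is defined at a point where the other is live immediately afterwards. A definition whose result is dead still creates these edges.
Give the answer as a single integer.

Answer: 3

Analysis:
Per-block:
  B0: {s} / ∅
  B1: {h,s} / {s}
  B2: {h} / {h}
  B3: {d,s} / {s}
  B4: {d,s} / ∅
  B5: {h,n} / ∅
  B6: {a,n} / ∅
  B7: {a,s} / ∅
  B8: {s} / ∅
  B9: {s} / ∅

Liveness:
  B0 li=∅ lo={s}
  B1 li={s} lo={h,s}
  B2 li={h} lo=∅
  B3 li={s} lo={s}
  B4 li=∅ lo=∅
  B5 li=∅ lo={h}
  B6 li={h} lo={h}
  B7 li={h} lo={h}
  B8 li=∅ lo=∅
  B9 li=∅ lo=∅

Conflict graph:
  a — {h,n,s}
  d — {s}
  h — {a,n,s}
  n — {a,h}
  s — {a,d,h}

Registers:
  lower bound: {a,h,n} mutually conflict ⇒ χ ≥ 3
  3-colouring: c0={a,d}  c1={h}  c2={n,s}
  χ = 3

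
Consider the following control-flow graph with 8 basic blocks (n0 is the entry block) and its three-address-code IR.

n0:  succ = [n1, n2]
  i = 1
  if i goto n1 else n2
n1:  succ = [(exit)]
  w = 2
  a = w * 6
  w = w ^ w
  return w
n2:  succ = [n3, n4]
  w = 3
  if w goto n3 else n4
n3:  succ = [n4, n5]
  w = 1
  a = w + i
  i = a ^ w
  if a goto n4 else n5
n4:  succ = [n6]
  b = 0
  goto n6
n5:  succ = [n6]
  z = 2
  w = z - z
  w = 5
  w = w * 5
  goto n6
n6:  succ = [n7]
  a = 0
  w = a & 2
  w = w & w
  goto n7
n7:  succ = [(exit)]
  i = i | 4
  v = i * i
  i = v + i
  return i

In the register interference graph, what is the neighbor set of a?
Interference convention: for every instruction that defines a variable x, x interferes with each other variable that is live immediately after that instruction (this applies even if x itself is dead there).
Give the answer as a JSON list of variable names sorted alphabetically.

Answer: ["i", "w"]

Working:
def/use:
  n0: {i} / ∅
  n1: {a,w} / ∅
  n2: {w} / ∅
  n3: {a,i,w} / {i}
  n4: {b} / ∅
  n5: {w,z} / ∅
  n6: {a,w} / ∅
  n7: {i,v} / {i}

Liveness:
  n0 li=∅ lo={i}
  n1 li=∅ lo=∅
  n2 li={i} lo={i}
  n3 li={i} lo={i}
  n4 li={i} lo={i}
  n5 li={i} lo={i}
  n6 li={i} lo={i}
  n7 li={i} lo=∅

Interference:
  a↔{i,w}
  b↔{i}
  i↔{a,b,v,w,z}
  v↔{i}
  w↔{a,i}
  z↔{i}

N(a) = ["i", "w"]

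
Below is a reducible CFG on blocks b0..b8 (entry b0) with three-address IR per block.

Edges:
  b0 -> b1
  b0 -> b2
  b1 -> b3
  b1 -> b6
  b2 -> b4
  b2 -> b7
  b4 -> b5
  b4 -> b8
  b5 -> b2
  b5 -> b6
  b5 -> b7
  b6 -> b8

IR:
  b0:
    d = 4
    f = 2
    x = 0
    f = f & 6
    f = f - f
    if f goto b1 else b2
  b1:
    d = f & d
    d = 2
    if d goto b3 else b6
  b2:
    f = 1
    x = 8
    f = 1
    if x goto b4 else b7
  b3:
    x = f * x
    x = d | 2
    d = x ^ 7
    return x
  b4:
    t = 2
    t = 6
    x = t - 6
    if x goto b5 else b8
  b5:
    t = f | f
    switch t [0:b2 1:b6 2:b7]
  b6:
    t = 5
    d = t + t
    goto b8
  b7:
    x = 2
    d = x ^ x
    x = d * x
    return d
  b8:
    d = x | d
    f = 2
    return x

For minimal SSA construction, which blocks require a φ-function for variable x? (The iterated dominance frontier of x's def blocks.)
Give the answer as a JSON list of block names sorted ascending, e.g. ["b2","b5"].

Answer: ["b2", "b6", "b7", "b8"]

Derivation:
idom tree: b1←b0 b2←b0 b3←b1 b4←b2 b5←b4 b6←b0 b7←b2 b8←b0
Dom∩ at merges:
  b2: preds {b0,b5}: {b0} ∩ {b0,b2,b4,b5} = {b0}; idom=b0
  b6: preds {b1,b5}: {b0,b1} ∩ {b0,b2,b4,b5} = {b0}; idom=b0
  b7: preds {b2,b5}: {b0,b2} ∩ {b0,b2,b4,b5} = {b0,b2}; idom=b2
  b8: preds {b4,b6}: {b0,b2,b4} ∩ {b0,b6} = {b0}; idom=b0

Frontier:
  join b2 pred b0: · stop@b0
  join b2 pred b5: b5→b4→b2 stop@b0
  join b6 pred b1: b1 stop@b0
  join b6 pred b5: b5→b4→b2 stop@b0
  join b7 pred b2: · stop@b2
  join b7 pred b5: b5→b4 stop@b2
  join b8 pred b4: b4→b2 stop@b0
  join b8 pred b6: b6 stop@b0
  DF(b0)=∅
  DF(b1)={b6}
  DF(b2)={b2,b6,b8}
  DF(b3)=∅
  DF(b4)={b2,b6,b7,b8}
  DF(b5)={b2,b6,b7}
  DF(b6)={b8}
  DF(b7)=∅
  DF(b8)=∅

φ for x: defs {b0,b2,b3,b4,b7}
  DF⁺ = {b2,b6,b7,b8}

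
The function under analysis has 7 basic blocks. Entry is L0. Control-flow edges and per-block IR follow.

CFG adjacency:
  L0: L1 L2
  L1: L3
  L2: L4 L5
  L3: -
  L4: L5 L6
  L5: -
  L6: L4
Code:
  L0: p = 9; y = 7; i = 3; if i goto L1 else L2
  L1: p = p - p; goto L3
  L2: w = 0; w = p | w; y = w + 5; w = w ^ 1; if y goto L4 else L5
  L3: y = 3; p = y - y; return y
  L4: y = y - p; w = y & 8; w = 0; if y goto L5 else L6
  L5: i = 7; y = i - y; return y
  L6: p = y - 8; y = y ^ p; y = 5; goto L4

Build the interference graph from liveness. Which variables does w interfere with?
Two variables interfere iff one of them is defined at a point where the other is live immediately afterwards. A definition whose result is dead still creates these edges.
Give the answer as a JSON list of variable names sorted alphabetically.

Answer: ["p", "y"]

Analysis:
Per-block:
  L0: def={i,p,y} ue=∅
  L1: def={p} ue={p}
  L2: def={w,y} ue={p}
  L3: def={p,y} ue=∅
  L4: def={w,y} ue={p,y}
  L5: def={i,y} ue={y}
  L6: def={p,y} ue={y}

Liveness:
  L0 li=∅ lo={p}
  L1 li={p} lo=∅
  L2 li={p} lo={p,y}
  L3 li=∅ lo=∅
  L4 li={p,y} lo={y}
  L5 li={y} lo=∅
  L6 li={y} lo={p,y}

Interference:
  i: {p,y}
  p: {i,w,y}
  w: {p,y}
  y: {i,p,w}

N(w) = ["p", "y"]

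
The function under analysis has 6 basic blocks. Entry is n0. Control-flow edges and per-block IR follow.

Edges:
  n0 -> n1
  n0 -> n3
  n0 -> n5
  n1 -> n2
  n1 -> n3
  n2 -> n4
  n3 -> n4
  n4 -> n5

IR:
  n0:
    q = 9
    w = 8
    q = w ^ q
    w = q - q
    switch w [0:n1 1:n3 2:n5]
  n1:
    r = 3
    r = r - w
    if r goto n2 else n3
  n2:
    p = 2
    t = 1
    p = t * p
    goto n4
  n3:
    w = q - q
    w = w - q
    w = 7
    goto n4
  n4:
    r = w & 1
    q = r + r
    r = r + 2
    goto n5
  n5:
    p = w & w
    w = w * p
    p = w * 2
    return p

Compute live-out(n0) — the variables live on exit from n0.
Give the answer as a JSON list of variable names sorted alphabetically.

Per-block:
  n0: def={q,w} ue=∅
  n1: def={r} ue={w}
  n2: def={p,t} ue=∅
  n3: def={w} ue={q}
  n4: def={q,r} ue={w}
  n5: def={p,w} ue={w}

Liveness:
  n0: in=∅ out={q,w}
  n1: in={q,w} out={q,w}
  n2: in={w} out={w}
  n3: in={q} out={w}
  n4: in={w} out={w}
  n5: in={w} out=∅

live-out(n0) = ["q", "w"]

Answer: ["q", "w"]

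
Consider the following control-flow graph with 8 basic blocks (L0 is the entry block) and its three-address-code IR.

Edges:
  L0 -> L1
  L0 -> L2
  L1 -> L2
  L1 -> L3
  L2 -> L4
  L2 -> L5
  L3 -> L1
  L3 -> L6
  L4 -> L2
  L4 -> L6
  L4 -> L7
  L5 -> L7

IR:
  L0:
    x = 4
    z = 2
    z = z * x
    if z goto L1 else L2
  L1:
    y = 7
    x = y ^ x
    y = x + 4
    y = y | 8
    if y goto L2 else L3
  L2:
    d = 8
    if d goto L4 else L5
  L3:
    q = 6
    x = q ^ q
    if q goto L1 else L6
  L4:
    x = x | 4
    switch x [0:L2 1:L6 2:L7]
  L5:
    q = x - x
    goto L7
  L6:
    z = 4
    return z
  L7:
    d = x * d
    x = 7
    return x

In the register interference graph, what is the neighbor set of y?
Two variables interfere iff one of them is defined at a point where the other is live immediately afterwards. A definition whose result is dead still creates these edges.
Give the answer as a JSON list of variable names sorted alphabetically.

def/use:
  L0 def {x,z} use ∅
  L1 def {x,y} use {x}
  L2 def {d} use ∅
  L3 def {q,x} use ∅
  L4 def {x} use {x}
  L5 def {q} use {x}
  L6 def {z} use ∅
  L7 def {d,x} use {d,x}

Live sets:
  L0: in=∅ out={x}
  L1: in={x} out={x}
  L2: in={x} out={d,x}
  L3: in=∅ out={x}
  L4: in={d,x} out={d,x}
  L5: in={d,x} out={d,x}
  L6: in=∅ out=∅
  L7: in={d,x} out=∅

Interfere edges:
  d↔{q,x}
  q↔{d,x}
  x↔{d,q,y,z}
  y↔{x}
  z↔{x}

N(y) = ["x"]

Answer: ["x"]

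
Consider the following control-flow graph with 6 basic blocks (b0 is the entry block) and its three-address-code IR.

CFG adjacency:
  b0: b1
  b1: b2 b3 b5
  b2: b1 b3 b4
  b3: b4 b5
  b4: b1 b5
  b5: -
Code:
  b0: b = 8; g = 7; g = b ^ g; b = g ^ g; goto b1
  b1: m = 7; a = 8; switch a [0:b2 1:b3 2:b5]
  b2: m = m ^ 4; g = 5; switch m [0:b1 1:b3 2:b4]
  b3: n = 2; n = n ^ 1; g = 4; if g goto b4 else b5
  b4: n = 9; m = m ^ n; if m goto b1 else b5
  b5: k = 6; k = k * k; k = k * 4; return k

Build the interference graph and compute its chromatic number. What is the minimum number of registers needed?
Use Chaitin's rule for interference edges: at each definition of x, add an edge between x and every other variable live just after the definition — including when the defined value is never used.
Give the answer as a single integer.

Answer: 2

Derivation:
Per-block:
  b0 def {b,g} use ∅
  b1 def {a,m} use ∅
  b2 def {g,m} use {m}
  b3 def {g,n} use ∅
  b4 def {m,n} use {m}
  b5 def {k} use ∅

Backward fixpoint:
  live b0: ∅→∅
  live b1: ∅→{m}
  live b2: {m}→{m}
  live b3: {m}→{m}
  live b4: {m}→∅
  live b5: ∅→∅

Conflict graph:
  a↔{m}
  b↔{g}
  g↔{b,m}
  k↔∅
  m↔{a,g,n}
  n↔{m}

Chromatic number:
  {a,m} pairwise interfere (2-clique) ⇒ χ ≥ 2
  assign a→c1 b→c0 g→c1 k→c0 m→c0 n→c1 — no edge inside a register ⇒ χ ≤ 2
  χ = 2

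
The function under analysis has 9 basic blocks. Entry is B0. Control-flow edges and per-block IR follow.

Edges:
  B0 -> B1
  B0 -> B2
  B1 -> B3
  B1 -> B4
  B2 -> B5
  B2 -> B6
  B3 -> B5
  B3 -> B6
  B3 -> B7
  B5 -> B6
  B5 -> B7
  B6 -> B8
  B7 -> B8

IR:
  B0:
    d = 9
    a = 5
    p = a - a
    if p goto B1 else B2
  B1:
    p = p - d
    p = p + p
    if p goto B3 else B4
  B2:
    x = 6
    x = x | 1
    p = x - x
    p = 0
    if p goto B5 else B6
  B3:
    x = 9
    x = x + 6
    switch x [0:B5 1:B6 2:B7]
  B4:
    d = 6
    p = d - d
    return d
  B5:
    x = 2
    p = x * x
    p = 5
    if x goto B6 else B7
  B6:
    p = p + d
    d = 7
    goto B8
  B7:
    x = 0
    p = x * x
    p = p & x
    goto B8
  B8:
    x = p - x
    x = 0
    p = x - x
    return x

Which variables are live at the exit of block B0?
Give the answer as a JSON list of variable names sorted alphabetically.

Answer: ["d", "p"]

Derivation:
def/use:
  B0: def={a,d,p} ue=∅
  B1: def={p} ue={d,p}
  B2: def={p,x} ue=∅
  B3: def={x} ue=∅
  B4: def={d,p} ue=∅
  B5: def={p,x} ue=∅
  B6: def={d,p} ue={d,p}
  B7: def={p,x} ue=∅
  B8: def={p,x} ue={p,x}

Liveness:
  live B0: ∅→{d,p}
  live B1: {d,p}→{d,p}
  live B2: {d}→{d,p,x}
  live B3: {d,p}→{d,p,x}
  live B4: ∅→∅
  live B5: {d}→{d,p,x}
  live B6: {d,p,x}→{p,x}
  live B7: ∅→{p,x}
  live B8: {p,x}→∅

live-out(B0) = ["d", "p"]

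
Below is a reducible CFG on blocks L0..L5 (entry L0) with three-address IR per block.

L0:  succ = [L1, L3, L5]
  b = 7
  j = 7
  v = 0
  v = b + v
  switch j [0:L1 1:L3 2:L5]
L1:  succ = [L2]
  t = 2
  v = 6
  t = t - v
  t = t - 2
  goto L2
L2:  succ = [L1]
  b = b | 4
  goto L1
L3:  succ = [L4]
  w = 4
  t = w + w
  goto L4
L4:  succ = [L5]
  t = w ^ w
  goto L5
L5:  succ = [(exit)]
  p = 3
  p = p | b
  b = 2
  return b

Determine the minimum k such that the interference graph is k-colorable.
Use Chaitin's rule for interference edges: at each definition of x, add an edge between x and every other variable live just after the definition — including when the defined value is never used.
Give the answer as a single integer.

Answer: 3

Working:
def/use:
  L0 def {b,j,v} use ∅
  L1 def {t,v} use ∅
  L2 def {b} use {b}
  L3 def {t,w} use ∅
  L4 def {t} use {w}
  L5 def {b,p} use {b}

Liveness:
  L0: in=∅ out={b}
  L1: in={b} out={b}
  L2: in={b} out={b}
  L3: in={b} out={b,w}
  L4: in={b,w} out={b}
  L5: in={b} out=∅

Interfere edges:
  b — {j,p,t,v,w}
  j — {b,v}
  p — {b}
  t — {b,v,w}
  v — {b,j,t}
  w — {b,t}

Chromatic number:
  lower bound: {b,j,v} mutually conflict ⇒ χ ≥ 3
  assign b→c0 j→c1 p→c1 t→c1 v→c2 w→c2 — no edge inside a register ⇒ χ ≤ 3
  χ = 3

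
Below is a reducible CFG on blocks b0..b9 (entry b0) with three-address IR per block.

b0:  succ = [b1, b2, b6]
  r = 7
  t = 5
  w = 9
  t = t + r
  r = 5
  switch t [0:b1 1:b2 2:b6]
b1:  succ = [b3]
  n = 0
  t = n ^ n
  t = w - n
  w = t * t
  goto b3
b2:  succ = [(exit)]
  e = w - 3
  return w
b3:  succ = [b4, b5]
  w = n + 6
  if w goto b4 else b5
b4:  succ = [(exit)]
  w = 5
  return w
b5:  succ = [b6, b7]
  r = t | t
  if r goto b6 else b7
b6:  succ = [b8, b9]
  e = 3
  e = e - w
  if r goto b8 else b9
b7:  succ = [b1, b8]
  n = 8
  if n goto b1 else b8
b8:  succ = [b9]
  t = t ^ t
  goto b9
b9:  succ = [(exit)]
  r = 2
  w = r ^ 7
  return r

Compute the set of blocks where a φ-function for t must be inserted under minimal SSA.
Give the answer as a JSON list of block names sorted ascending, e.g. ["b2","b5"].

idom tree: b1←b0 b2←b0 b3←b1 b4←b3 b5←b3 b6←b0 b7←b5 b8←b0 b9←b0
Dom∩ at merges:
  b1: preds {b0,b7}: {b0} ∩ {b0,b1,b3,b5,b7} = {b0}; idom=b0
  b6: preds {b0,b5}: {b0} ∩ {b0,b1,b3,b5} = {b0}; idom=b0
  b8: preds {b6,b7}: {b0,b6} ∩ {b0,b1,b3,b5,b7} = {b0}; idom=b0
  b9: preds {b6,b8}: {b0,b6} ∩ {b0,b8} = {b0}; idom=b0

DF walk-up:
  b1←b0: walk · to b0
  b1←b7: walk b7→b5→b3→b1 to b0
  b6←b0: walk · to b0
  b6←b5: walk b5→b3→b1 to b0
  b8←b6: walk b6 to b0
  b8←b7: walk b7→b5→b3→b1 to b0
  b9←b6: walk b6 to b0
  b9←b8: walk b8 to b0
  DF(b0)=∅
  DF(b1)={b1,b6,b8}
  DF(b2)=∅
  DF(b3)={b1,b6,b8}
  DF(b4)=∅
  DF(b5)={b1,b6,b8}
  DF(b6)={b8,b9}
  DF(b7)={b1,b8}
  DF(b8)={b9}
  DF(b9)=∅

φ for t: defs {b0,b1,b8}
  DF⁺ = {b1,b6,b8,b9}

Answer: ["b1", "b6", "b8", "b9"]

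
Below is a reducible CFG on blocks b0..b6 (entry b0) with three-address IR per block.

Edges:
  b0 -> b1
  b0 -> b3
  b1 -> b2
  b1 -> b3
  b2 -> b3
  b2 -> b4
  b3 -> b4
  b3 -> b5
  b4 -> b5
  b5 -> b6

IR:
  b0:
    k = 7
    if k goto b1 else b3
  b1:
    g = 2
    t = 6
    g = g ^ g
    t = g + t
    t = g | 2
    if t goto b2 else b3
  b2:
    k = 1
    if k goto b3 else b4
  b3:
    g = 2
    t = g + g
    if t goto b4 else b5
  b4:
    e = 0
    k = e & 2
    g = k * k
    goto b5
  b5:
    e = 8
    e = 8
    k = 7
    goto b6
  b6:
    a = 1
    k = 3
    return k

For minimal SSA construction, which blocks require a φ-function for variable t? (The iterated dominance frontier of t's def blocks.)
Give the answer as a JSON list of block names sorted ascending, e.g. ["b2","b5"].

idom tree: b1←b0 b2←b1 b3←b0 b4←b0 b5←b0 b6←b5
Dom∩ at merges:
  b3: preds {b0,b1,b2}: {b0} ∩ {b0,b1} ∩ {b0,b1,b2} = {b0}; idom=b0
  b4: preds {b2,b3}: {b0,b1,b2} ∩ {b0,b3} = {b0}; idom=b0
  b5: preds {b3,b4}: {b0,b3} ∩ {b0,b4} = {b0}; idom=b0

DF walk-up:
  join b3 pred b0: · stop@b0
  join b3 pred b1: b1 stop@b0
  join b3 pred b2: b2→b1 stop@b0
  join b4 pred b2: b2→b1 stop@b0
  join b4 pred b3: b3 stop@b0
  join b5 pred b3: b3 stop@b0
  join b5 pred b4: b4 stop@b0
  b0: DF=∅
  b1: DF={b3,b4}
  b2: DF={b3,b4}
  b3: DF={b4,b5}
  b4: DF={b5}
  b5: DF=∅
  b6: DF=∅

φ for t: defs {b1,b3}
  DF⁺ = {b3,b4,b5}

Answer: ["b3", "b4", "b5"]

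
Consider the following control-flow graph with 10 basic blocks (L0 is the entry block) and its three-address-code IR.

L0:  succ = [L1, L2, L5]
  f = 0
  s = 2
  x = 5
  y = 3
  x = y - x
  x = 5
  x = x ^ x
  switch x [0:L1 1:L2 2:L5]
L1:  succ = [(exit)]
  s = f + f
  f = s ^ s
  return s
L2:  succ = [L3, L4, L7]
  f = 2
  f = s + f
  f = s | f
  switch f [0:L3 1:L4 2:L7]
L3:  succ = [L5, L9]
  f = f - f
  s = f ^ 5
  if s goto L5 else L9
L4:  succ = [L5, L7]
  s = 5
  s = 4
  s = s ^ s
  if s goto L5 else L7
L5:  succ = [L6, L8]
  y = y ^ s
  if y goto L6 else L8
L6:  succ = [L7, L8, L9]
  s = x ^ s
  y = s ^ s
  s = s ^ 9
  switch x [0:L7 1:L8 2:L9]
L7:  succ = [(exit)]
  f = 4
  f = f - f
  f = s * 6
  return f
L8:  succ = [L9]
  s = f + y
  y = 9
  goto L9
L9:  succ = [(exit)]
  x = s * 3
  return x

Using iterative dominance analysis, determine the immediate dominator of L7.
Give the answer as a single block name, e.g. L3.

Answer: L0

Derivation:
idom tree: L1←L0 L2←L0 L3←L2 L4←L2 L5←L0 L6←L5 L7←L0 L8←L5 L9←L0
Join-block Dom:
  L5: preds {L0,L3,L4}: {L0} ∩ {L0,L2,L3} ∩ {L0,L2,L4} = {L0}; idom=L0
  L7: preds {L2,L4,L6}: {L0,L2} ∩ {L0,L2,L4} ∩ {L0,L5,L6} = {L0}; idom=L0
  L8: preds {L5,L6}: {L0,L5} ∩ {L0,L5,L6} = {L0,L5}; idom=L5
  L9: preds {L3,L6,L8}: {L0,L2,L3} ∩ {L0,L5,L6} ∩ {L0,L5,L8} = {L0}; idom=L0

idom(L7) = L0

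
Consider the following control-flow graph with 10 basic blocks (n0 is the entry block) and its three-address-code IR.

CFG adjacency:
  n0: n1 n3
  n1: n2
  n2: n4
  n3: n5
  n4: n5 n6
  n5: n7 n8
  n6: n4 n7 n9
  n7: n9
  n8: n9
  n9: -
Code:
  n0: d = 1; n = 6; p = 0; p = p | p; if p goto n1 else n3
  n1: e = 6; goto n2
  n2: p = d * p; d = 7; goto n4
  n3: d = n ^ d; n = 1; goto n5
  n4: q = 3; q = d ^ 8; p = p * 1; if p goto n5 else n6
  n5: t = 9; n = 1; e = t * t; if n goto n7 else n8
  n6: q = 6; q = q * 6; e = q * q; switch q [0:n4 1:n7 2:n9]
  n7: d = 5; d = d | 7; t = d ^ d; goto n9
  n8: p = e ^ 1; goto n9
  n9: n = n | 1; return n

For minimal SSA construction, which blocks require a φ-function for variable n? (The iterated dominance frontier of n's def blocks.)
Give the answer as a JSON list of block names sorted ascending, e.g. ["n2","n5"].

Answer: ["n5", "n7", "n9"]

Analysis:
idom tree: n1←n0 n2←n1 n3←n0 n4←n2 n5←n0 n6←n4 n7←n0 n8←n5 n9←n0
Dom∩ at merges:
  n4: preds {n2,n6}: {n0,n1,n2} ∩ {n0,n1,n2,n4,n6} = {n0,n1,n2}; idom=n2
  n5: preds {n3,n4}: {n0,n3} ∩ {n0,n1,n2,n4} = {n0}; idom=n0
  n7: preds {n5,n6}: {n0,n5} ∩ {n0,n1,n2,n4,n6} = {n0}; idom=n0
  n9: preds {n6,n7,n8}: {n0,n1,n2,n4,n6} ∩ {n0,n7} ∩ {n0,n5,n8} = {n0}; idom=n0

Frontier:
  n4←n2: walk · to n2
  n4←n6: walk n6→n4 to n2
  n5←n3: walk n3 to n0
  n5←n4: walk n4→n2→n1 to n0
  n7←n5: walk n5 to n0
  n7←n6: walk n6→n4→n2→n1 to n0
  n9←n6: walk n6→n4→n2→n1 to n0
  n9←n7: walk n7 to n0
  n9←n8: walk n8→n5 to n0
  DF(n0)=∅
  DF(n1)={n5,n7,n9}
  DF(n2)={n5,n7,n9}
  DF(n3)={n5}
  DF(n4)={n4,n5,n7,n9}
  DF(n5)={n7,n9}
  DF(n6)={n4,n7,n9}
  DF(n7)={n9}
  DF(n8)={n9}
  DF(n9)=∅

φ for n: defs {n0,n3,n5,n9}
  DF⁺ = {n5,n7,n9}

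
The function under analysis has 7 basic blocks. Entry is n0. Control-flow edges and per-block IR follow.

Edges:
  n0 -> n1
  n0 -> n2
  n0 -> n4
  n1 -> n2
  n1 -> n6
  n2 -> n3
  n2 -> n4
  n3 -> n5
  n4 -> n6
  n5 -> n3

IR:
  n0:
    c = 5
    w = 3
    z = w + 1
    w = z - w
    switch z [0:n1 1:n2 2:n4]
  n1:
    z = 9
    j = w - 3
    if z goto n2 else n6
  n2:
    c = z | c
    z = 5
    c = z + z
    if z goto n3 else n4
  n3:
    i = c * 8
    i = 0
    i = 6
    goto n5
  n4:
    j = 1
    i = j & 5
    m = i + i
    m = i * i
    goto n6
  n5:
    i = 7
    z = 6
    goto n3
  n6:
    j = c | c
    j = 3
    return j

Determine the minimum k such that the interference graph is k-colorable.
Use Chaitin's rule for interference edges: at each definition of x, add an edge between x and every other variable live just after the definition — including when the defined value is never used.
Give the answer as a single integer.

Answer: 3

Analysis:
Block summaries:
  n0 def {c,w,z} use ∅
  n1 def {j,z} use {w}
  n2 def {c,z} use {c,z}
  n3 def {i} use {c}
  n4 def {i,j,m} use ∅
  n5 def {i,z} use ∅
  n6 def {j} use {c}

Live sets:
  live n0: ∅→{c,w,z}
  live n1: {c,w}→{c,z}
  live n2: {c,z}→{c}
  live n3: {c}→{c}
  live n4: {c}→{c}
  live n5: {c}→{c}
  live n6: {c}→∅

Interference:
  c — {i,j,m,w,z}
  i — {c,m}
  j — {c,z}
  m — {c,i}
  w — {c,z}
  z — {c,j,w}

Chromatic number:
  lower bound: {c,i,m} mutually conflict ⇒ χ ≥ 3
  3-colouring: R0={c}  R1={i,z}  R2={j,m,w}
  χ = 3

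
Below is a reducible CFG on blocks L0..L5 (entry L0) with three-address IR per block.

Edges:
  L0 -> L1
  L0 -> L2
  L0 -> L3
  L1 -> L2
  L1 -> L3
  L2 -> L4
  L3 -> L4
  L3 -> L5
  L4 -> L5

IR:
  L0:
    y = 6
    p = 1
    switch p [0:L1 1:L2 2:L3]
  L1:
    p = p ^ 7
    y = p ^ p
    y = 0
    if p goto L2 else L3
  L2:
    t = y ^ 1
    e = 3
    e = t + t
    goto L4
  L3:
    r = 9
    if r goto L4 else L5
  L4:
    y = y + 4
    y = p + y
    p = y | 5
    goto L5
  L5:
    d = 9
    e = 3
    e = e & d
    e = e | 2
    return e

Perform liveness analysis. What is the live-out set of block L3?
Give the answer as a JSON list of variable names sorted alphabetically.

Block summaries:
  L0 def {p,y} use ∅
  L1 def {p,y} use {p}
  L2 def {e,t} use {y}
  L3 def {r} use ∅
  L4 def {p,y} use {p,y}
  L5 def {d,e} use ∅

Backward fixpoint:
  L0 li=∅ lo={p,y}
  L1 li={p} lo={p,y}
  L2 li={p,y} lo={p,y}
  L3 li={p,y} lo={p,y}
  L4 li={p,y} lo=∅
  L5 li=∅ lo=∅

live-out(L3) = ["p", "y"]

Answer: ["p", "y"]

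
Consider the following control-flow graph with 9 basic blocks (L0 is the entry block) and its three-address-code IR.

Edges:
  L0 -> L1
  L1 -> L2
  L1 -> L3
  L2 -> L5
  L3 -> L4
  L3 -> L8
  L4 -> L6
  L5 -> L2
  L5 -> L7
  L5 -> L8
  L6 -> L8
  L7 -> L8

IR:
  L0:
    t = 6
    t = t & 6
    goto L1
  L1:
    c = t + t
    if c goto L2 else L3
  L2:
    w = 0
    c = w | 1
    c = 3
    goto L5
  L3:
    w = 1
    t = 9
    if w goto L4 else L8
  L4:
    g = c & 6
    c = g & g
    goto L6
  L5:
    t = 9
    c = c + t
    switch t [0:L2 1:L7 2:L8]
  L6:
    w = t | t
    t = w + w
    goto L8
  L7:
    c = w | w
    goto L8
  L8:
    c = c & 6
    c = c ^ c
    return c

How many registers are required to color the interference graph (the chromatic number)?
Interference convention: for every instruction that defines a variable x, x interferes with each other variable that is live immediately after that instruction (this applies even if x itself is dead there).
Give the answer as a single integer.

Block summaries:
  L0: def={t} ue=∅
  L1: def={c} ue={t}
  L2: def={c,w} ue=∅
  L3: def={t,w} ue=∅
  L4: def={c,g} ue={c}
  L5: def={c,t} ue={c}
  L6: def={t,w} ue={t}
  L7: def={c} ue={w}
  L8: def={c} ue={c}

Live sets:
  L0 li=∅ lo={t}
  L1 li={t} lo={c}
  L2 li=∅ lo={c,w}
  L3 li={c} lo={c,t}
  L4 li={c,t} lo={c,t}
  L5 li={c,w} lo={c,w}
  L6 li={c,t} lo={c}
  L7 li={w} lo={c}
  L8 li={c} lo=∅

Interference:
  c↔{t,w}
  g↔{t}
  t↔{c,g,w}
  w↔{c,t}

Colouring:
  clique {c,t,w} ⇒ need ≥ 3
  3-colouring: c0={t}  c1={c,g}  c2={w}
  χ = 3

Answer: 3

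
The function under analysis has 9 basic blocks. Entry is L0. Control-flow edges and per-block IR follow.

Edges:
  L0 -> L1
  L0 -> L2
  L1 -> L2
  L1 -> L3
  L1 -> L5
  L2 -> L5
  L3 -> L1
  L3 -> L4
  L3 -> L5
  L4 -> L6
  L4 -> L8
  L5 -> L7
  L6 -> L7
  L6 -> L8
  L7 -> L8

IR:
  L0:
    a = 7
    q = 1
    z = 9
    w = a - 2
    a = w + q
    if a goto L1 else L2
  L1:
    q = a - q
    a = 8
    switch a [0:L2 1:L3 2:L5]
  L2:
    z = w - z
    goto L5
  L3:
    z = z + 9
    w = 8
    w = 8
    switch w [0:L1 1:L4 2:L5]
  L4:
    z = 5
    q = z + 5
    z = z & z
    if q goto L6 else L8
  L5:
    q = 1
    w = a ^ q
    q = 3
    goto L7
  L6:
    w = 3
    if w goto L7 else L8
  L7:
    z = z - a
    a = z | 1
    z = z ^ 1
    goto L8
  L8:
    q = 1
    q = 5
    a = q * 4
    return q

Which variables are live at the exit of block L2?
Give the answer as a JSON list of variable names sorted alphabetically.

Answer: ["a", "z"]

Analysis:
Per-block:
  L0: {a,q,w,z} / ∅
  L1: {a,q} / {a,q}
  L2: {z} / {w,z}
  L3: {w,z} / {z}
  L4: {q,z} / ∅
  L5: {q,w} / {a}
  L6: {w} / ∅
  L7: {a,z} / {a,z}
  L8: {a,q} / ∅

Backward fixpoint:
  L0 li=∅ lo={a,q,w,z}
  L1 li={a,q,w,z} lo={a,q,w,z}
  L2 li={a,w,z} lo={a,z}
  L3 li={a,q,z} lo={a,q,w,z}
  L4 li={a} lo={a,z}
  L5 li={a,z} lo={a,z}
  L6 li={a,z} lo={a,z}
  L7 li={a,z} lo=∅
  L8 li=∅ lo=∅

live-out(L2) = ["a", "z"]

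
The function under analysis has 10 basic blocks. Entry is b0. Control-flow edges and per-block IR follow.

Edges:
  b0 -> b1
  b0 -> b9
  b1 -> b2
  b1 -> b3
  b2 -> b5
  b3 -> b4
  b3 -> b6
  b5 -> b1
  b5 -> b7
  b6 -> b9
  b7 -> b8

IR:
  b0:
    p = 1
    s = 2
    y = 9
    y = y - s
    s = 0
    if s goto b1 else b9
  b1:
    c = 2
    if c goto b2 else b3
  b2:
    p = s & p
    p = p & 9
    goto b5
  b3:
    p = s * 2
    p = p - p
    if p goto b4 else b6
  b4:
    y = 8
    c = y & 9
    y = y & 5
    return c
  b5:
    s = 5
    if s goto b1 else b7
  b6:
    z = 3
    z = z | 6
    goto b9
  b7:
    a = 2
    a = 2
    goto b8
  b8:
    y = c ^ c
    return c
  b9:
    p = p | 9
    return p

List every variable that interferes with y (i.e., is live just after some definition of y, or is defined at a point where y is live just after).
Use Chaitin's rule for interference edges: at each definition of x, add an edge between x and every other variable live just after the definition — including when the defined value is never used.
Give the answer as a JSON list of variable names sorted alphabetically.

def/use:
  b0: def={p,s,y} ue=∅
  b1: def={c} ue=∅
  b2: def={p} ue={p,s}
  b3: def={p} ue={s}
  b4: def={c,y} ue=∅
  b5: def={s} ue=∅
  b6: def={z} ue=∅
  b7: def={a} ue=∅
  b8: def={y} ue={c}
  b9: def={p} ue={p}

Liveness:
  b0 li=∅ lo={p,s}
  b1 li={p,s} lo={c,p,s}
  b2 li={c,p,s} lo={c,p}
  b3 li={s} lo={p}
  b4 li=∅ lo=∅
  b5 li={c,p} lo={c,p,s}
  b6 li={p} lo={p}
  b7 li={c} lo={c}
  b8 li={c} lo=∅
  b9 li={p} lo=∅

Conflict graph:
  a: {c}
  c: {a,p,s,y}
  p: {c,s,y,z}
  s: {c,p,y}
  y: {c,p,s}
  z: {p}

N(y) = ["c", "p", "s"]

Answer: ["c", "p", "s"]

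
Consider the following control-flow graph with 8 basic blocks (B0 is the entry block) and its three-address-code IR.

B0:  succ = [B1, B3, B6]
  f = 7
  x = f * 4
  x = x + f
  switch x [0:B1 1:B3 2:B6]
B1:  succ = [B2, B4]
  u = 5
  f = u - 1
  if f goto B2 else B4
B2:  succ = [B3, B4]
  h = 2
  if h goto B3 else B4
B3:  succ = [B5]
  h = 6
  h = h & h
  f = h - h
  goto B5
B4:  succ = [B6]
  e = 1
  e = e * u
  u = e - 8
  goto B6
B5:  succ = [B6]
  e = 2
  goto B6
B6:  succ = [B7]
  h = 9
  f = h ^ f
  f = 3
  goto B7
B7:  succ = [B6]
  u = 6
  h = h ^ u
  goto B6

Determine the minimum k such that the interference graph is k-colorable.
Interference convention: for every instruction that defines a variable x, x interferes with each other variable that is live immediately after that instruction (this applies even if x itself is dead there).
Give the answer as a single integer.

Block summaries:
  B0 def {f,x} use ∅
  B1 def {f,u} use ∅
  B2 def {h} use ∅
  B3 def {f,h} use ∅
  B4 def {e,u} use {u}
  B5 def {e} use ∅
  B6 def {f,h} use {f}
  B7 def {h,u} use {h}

Liveness:
  B0 li=∅ lo={f}
  B1 li=∅ lo={f,u}
  B2 li={f,u} lo={f,u}
  B3 li=∅ lo={f}
  B4 li={f,u} lo={f}
  B5 li={f} lo={f}
  B6 li={f} lo={f,h}
  B7 li={f,h} lo={f}

Conflict graph:
  e: {f,u}
  f: {e,h,u,x}
  h: {f,u}
  u: {e,f,h}
  x: {f}

Chromatic number:
  lower bound: {e,f,u} mutually conflict ⇒ χ ≥ 3
  assign e→r2 f→r0 h→r2 u→r1 x→r1 — no edge inside a register ⇒ χ ≤ 3
  χ = 3

Answer: 3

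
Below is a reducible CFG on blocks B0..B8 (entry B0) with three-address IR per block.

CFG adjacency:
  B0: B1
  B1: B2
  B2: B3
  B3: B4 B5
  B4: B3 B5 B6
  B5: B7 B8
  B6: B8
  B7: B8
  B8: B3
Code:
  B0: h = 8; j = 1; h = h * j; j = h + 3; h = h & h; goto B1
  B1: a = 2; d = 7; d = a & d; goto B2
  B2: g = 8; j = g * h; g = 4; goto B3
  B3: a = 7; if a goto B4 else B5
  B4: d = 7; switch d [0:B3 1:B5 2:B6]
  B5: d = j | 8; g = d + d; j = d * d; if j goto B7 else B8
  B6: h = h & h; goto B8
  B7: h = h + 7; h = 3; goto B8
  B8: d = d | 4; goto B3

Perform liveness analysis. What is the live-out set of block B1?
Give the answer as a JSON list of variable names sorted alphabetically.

Answer: ["h"]

Analysis:
Per-block:
  B0: def={h,j} ue=∅
  B1: def={a,d} ue=∅
  B2: def={g,j} ue={h}
  B3: def={a} ue=∅
  B4: def={d} ue=∅
  B5: def={d,g,j} ue={j}
  B6: def={h} ue={h}
  B7: def={h} ue={h}
  B8: def={d} ue={d}

Live sets:
  live B0: ∅→{h}
  live B1: {h}→{h}
  live B2: {h}→{h,j}
  live B3: {h,j}→{h,j}
  live B4: {h,j}→{d,h,j}
  live B5: {h,j}→{d,h,j}
  live B6: {d,h,j}→{d,h,j}
  live B7: {d,h,j}→{d,h,j}
  live B8: {d,h,j}→{h,j}

live-out(B1) = ["h"]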